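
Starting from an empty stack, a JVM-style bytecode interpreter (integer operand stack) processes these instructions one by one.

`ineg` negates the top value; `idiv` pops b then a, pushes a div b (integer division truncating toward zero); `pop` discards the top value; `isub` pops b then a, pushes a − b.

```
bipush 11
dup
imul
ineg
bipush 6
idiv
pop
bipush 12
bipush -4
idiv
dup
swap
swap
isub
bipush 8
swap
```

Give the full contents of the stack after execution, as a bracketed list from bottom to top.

bipush 11 -> [11]
dup       -> [11, 11]
imul      -> [121]
ineg      -> [-121]
bipush 6  -> [-121, 6]
idiv      -> [-20]
pop       -> []
bipush 12 -> [12]
bipush -4 -> [12, -4]
idiv      -> [-3]
dup       -> [-3, -3]
swap      -> [-3, -3]
swap      -> [-3, -3]
isub      -> [0]
bipush 8  -> [0, 8]
swap      -> [8, 0]

[8, 0]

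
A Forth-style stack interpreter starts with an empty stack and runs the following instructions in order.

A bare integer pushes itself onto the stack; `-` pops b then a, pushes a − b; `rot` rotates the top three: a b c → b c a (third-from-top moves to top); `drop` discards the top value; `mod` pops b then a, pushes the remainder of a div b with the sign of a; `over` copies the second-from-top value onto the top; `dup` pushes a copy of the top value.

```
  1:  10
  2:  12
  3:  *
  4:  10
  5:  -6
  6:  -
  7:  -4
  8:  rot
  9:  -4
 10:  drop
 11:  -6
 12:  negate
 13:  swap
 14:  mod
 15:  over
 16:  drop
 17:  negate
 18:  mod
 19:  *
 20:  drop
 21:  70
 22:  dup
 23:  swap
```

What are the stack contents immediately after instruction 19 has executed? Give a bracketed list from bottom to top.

10     -> [10]
12     -> [10, 12]
*      -> [120]
10     -> [120, 10]
-6     -> [120, 10, -6]
-      -> [120, 16]
-4     -> [120, 16, -4]
rot    -> [16, -4, 120]
-4     -> [16, -4, 120, -4]
drop   -> [16, -4, 120]
-6     -> [16, -4, 120, -6]
negate -> [16, -4, 120, 6]
swap   -> [16, -4, 6, 120]
mod    -> [16, -4, 6]
over   -> [16, -4, 6, -4]
drop   -> [16, -4, 6]
negate -> [16, -4, -6]
mod    -> [16, -4]
*      -> [-64]

[-64]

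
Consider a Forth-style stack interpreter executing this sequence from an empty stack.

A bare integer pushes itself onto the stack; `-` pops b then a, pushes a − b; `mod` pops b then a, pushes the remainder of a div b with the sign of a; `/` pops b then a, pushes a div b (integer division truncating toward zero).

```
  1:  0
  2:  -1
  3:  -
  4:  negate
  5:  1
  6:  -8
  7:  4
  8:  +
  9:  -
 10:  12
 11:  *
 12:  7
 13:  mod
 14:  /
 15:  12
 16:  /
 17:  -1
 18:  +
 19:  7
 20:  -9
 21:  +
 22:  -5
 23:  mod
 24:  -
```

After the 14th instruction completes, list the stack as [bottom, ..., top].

0      → [0]
-1     → [0, -1]
-      → [1]
negate → [-1]
1      → [-1, 1]
-8     → [-1, 1, -8]
4      → [-1, 1, -8, 4]
+      → [-1, 1, -4]
-      → [-1, 5]
12     → [-1, 5, 12]
*      → [-1, 60]
7      → [-1, 60, 7]
mod    → [-1, 4]
/      → [0]

[0]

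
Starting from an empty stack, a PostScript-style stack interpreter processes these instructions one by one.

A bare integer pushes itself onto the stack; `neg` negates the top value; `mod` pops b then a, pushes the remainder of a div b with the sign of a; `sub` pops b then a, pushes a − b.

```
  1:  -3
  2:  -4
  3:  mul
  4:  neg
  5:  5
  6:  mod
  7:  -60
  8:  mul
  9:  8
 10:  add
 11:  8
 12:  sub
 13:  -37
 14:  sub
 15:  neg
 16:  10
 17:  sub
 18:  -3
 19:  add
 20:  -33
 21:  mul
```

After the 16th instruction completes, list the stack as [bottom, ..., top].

-3  -> -3
-4  -> -3 -4
mul -> 12
neg -> -12
5   -> -12 5
mod -> -2
-60 -> -2 -60
mul -> 120
8   -> 120 8
add -> 128
8   -> 128 8
sub -> 120
-37 -> 120 -37
sub -> 157
neg -> -157
10  -> -157 10

[-157, 10]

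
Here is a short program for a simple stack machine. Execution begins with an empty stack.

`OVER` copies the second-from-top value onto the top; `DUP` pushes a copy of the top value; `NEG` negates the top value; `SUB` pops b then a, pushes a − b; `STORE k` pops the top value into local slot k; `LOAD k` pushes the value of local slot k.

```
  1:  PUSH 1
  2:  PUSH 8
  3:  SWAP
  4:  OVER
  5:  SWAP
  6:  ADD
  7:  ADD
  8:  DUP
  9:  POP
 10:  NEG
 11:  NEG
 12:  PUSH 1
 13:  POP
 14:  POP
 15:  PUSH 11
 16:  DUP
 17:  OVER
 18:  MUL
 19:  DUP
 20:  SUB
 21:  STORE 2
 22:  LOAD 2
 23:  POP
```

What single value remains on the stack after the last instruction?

PUSH 1  : [1]
PUSH 8  : [1, 8]
SWAP    : [8, 1]
OVER    : [8, 1, 8]
SWAP    : [8, 8, 1]
ADD     : [8, 9]
ADD     : [17]
DUP     : [17, 17]
POP     : [17]
NEG     : [-17]
NEG     : [17]
PUSH 1  : [17, 1]
POP     : [17]
POP     : []
PUSH 11 : [11]
DUP     : [11, 11]
OVER    : [11, 11, 11]
MUL     : [11, 121]
DUP     : [11, 121, 121]
SUB     : [11, 0]
STORE 2 : [11]
LOAD 2  : [11, 0]
POP     : [11]

11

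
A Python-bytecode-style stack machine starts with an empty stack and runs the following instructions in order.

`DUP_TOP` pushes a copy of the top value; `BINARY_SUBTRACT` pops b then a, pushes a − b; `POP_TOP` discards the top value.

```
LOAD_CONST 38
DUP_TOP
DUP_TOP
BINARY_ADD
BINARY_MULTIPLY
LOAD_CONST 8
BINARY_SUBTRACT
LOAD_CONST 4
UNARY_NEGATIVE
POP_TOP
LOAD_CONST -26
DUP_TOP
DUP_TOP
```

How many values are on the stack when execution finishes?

LOAD_CONST 38   → [38]
DUP_TOP         → [38, 38]
DUP_TOP         → [38, 38, 38]
BINARY_ADD      → [38, 76]
BINARY_MULTIPLY → [2888]
LOAD_CONST 8    → [2888, 8]
BINARY_SUBTRACT → [2880]
LOAD_CONST 4    → [2880, 4]
UNARY_NEGATIVE  → [2880, -4]
POP_TOP         → [2880]
LOAD_CONST -26  → [2880, -26]
DUP_TOP         → [2880, -26, -26]
DUP_TOP         → [2880, -26, -26, -26]

4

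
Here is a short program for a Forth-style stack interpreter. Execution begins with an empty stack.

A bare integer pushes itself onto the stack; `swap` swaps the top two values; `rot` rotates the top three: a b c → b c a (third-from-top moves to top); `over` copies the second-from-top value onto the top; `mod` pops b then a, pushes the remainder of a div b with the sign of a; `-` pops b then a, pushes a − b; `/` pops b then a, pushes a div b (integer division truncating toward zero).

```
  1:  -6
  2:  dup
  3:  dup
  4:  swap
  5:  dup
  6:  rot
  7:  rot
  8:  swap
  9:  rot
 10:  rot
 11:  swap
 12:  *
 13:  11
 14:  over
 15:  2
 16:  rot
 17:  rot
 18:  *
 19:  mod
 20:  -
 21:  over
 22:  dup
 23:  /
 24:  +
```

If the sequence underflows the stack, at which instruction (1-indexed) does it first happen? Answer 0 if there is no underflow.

0

-6    [-6]
dup   [-6, -6]
dup   [-6, -6, -6]
swap  [-6, -6, -6]
dup   [-6, -6, -6, -6]
rot   [-6, -6, -6, -6]
rot   [-6, -6, -6, -6]
swap  [-6, -6, -6, -6]
rot   [-6, -6, -6, -6]
rot   [-6, -6, -6, -6]
swap  [-6, -6, -6, -6]
*     [-6, -6, 36]
11    [-6, -6, 36, 11]
over  [-6, -6, 36, 11, 36]
2     [-6, -6, 36, 11, 36, 2]
rot   [-6, -6, 36, 36, 2, 11]
rot   [-6, -6, 36, 2, 11, 36]
*     [-6, -6, 36, 2, 396]
mod   [-6, -6, 36, 2]
-     [-6, -6, 34]
over  [-6, -6, 34, -6]
dup   [-6, -6, 34, -6, -6]
/     [-6, -6, 34, 1]
+     [-6, -6, 35]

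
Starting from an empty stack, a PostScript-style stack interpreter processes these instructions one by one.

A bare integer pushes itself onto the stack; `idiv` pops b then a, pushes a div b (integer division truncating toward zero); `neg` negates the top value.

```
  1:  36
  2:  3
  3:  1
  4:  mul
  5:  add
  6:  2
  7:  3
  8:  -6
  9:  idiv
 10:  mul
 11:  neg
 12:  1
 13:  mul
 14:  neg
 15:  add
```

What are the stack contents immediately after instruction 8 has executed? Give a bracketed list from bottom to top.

[39, 2, 3, -6]

36  -> 36
3   -> 36 3
1   -> 36 3 1
mul -> 36 3
add -> 39
2   -> 39 2
3   -> 39 2 3
-6  -> 39 2 3 -6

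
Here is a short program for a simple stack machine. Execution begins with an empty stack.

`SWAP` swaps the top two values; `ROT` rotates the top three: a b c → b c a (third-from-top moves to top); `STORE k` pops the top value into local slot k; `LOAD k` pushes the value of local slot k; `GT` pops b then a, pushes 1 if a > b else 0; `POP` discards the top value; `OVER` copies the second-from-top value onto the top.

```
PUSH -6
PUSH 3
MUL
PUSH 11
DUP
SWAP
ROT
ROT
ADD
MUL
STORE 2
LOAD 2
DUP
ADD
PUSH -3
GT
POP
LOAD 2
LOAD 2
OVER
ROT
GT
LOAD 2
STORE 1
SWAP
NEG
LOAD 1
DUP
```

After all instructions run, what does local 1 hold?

-77

PUSH -6 → -6
PUSH 3  → -6 3
MUL     → -18
PUSH 11 → -18 11
DUP     → -18 11 11
SWAP    → -18 11 11
ROT     → 11 11 -18
ROT     → 11 -18 11
ADD     → 11 -7
MUL     → -77
STORE 2 → (empty)
LOAD 2  → -77
DUP     → -77 -77
ADD     → -154
PUSH -3 → -154 -3
GT      → 0
POP     → (empty)
LOAD 2  → -77
LOAD 2  → -77 -77
OVER    → -77 -77 -77
ROT     → -77 -77 -77
GT      → -77 0
LOAD 2  → -77 0 -77
STORE 1 → -77 0
SWAP    → 0 -77
NEG     → 0 77
LOAD 1  → 0 77 -77
DUP     → 0 77 -77 -77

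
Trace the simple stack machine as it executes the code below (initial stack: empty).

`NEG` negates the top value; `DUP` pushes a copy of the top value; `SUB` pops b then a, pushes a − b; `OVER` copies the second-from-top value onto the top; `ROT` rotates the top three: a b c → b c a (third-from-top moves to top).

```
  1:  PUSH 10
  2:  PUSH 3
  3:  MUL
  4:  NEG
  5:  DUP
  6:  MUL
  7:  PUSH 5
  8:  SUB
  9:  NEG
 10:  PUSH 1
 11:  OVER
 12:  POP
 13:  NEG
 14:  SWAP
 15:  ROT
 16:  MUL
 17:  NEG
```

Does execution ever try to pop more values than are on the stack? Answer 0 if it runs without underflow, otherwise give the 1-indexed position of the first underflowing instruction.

15

PUSH 10  [10]
PUSH 3   [10, 3]
MUL      [30]
NEG      [-30]
DUP      [-30, -30]
MUL      [900]
PUSH 5   [900, 5]
SUB      [895]
NEG      [-895]
PUSH 1   [-895, 1]
OVER     [-895, 1, -895]
POP      [-895, 1]
NEG      [-895, -1]
SWAP     [-1, -895]
ROT  — needs 3 operands, stack has 2 → underflow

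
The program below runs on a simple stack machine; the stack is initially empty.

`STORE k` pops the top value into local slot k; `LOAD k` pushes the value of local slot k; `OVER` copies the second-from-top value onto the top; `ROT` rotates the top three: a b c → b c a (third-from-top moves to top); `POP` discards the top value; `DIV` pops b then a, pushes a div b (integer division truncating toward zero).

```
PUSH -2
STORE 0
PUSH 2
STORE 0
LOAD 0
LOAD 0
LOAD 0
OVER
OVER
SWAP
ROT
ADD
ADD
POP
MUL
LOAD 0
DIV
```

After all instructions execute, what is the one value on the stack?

PUSH -2 -> [-2]
STORE 0 -> []
PUSH 2  -> [2]
STORE 0 -> []
LOAD 0  -> [2]
LOAD 0  -> [2, 2]
LOAD 0  -> [2, 2, 2]
OVER    -> [2, 2, 2, 2]
OVER    -> [2, 2, 2, 2, 2]
SWAP    -> [2, 2, 2, 2, 2]
ROT     -> [2, 2, 2, 2, 2]
ADD     -> [2, 2, 2, 4]
ADD     -> [2, 2, 6]
POP     -> [2, 2]
MUL     -> [4]
LOAD 0  -> [4, 2]
DIV     -> [2]

2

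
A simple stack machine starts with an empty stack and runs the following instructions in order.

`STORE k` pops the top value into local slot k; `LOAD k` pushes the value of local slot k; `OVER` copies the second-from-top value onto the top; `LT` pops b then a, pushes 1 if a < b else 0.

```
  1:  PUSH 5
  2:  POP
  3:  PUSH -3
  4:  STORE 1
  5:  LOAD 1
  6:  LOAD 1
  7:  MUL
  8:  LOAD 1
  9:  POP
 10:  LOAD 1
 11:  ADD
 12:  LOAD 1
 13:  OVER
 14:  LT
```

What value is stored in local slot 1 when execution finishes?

-3

PUSH 5  : [5]
POP     : []
PUSH -3 : [-3]
STORE 1 : []
LOAD 1  : [-3]
LOAD 1  : [-3, -3]
MUL     : [9]
LOAD 1  : [9, -3]
POP     : [9]
LOAD 1  : [9, -3]
ADD     : [6]
LOAD 1  : [6, -3]
OVER    : [6, -3, 6]
LT      : [6, 1]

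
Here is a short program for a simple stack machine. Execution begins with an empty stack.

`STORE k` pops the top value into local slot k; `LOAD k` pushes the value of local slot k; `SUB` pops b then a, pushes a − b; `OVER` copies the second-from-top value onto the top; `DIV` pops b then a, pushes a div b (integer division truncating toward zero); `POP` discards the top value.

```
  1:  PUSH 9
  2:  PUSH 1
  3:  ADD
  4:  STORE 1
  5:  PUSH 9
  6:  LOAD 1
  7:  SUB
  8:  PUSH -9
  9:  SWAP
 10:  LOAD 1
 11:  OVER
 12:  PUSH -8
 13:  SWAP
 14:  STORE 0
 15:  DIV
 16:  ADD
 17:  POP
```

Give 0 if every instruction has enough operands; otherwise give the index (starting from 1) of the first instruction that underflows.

PUSH 9   [9]
PUSH 1   [9, 1]
ADD      [10]
STORE 1  []
PUSH 9   [9]
LOAD 1   [9, 10]
SUB      [-1]
PUSH -9  [-1, -9]
SWAP     [-9, -1]
LOAD 1   [-9, -1, 10]
OVER     [-9, -1, 10, -1]
PUSH -8  [-9, -1, 10, -1, -8]
SWAP     [-9, -1, 10, -8, -1]
STORE 0  [-9, -1, 10, -8]
DIV      [-9, -1, -1]
ADD      [-9, -2]
POP      [-9]

0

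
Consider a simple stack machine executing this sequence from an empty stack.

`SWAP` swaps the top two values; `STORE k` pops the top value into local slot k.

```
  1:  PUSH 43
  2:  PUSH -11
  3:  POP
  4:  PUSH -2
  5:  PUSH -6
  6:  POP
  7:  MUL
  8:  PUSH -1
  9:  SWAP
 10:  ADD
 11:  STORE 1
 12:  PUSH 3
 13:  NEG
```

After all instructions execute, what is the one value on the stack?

-3

PUSH 43  -> 43
PUSH -11 -> 43 -11
POP      -> 43
PUSH -2  -> 43 -2
PUSH -6  -> 43 -2 -6
POP      -> 43 -2
MUL      -> -86
PUSH -1  -> -86 -1
SWAP     -> -1 -86
ADD      -> -87
STORE 1  -> (empty)
PUSH 3   -> 3
NEG      -> -3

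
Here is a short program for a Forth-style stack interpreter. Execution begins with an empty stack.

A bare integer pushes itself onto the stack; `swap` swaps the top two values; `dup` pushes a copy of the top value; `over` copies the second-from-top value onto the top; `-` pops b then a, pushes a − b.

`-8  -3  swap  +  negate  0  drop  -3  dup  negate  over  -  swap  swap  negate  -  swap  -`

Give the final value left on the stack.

-8

-8     : -8
-3     : -8 -3
swap   : -3 -8
+      : -11
negate : 11
0      : 11 0
drop   : 11
-3     : 11 -3
dup    : 11 -3 -3
negate : 11 -3 3
over   : 11 -3 3 -3
-      : 11 -3 6
swap   : 11 6 -3
swap   : 11 -3 6
negate : 11 -3 -6
-      : 11 3
swap   : 3 11
-      : -8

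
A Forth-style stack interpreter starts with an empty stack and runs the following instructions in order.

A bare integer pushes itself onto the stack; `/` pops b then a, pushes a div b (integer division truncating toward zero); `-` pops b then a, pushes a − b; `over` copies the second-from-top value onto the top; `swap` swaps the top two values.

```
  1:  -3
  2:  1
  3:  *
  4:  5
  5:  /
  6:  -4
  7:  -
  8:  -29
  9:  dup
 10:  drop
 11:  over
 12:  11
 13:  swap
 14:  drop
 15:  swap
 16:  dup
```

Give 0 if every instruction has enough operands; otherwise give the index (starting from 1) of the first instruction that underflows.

0

-3   : -3
1    : -3 1
*    : -3
5    : -3 5
/    : 0
-4   : 0 -4
-    : 4
-29  : 4 -29
dup  : 4 -29 -29
drop : 4 -29
over : 4 -29 4
11   : 4 -29 4 11
swap : 4 -29 11 4
drop : 4 -29 11
swap : 4 11 -29
dup  : 4 11 -29 -29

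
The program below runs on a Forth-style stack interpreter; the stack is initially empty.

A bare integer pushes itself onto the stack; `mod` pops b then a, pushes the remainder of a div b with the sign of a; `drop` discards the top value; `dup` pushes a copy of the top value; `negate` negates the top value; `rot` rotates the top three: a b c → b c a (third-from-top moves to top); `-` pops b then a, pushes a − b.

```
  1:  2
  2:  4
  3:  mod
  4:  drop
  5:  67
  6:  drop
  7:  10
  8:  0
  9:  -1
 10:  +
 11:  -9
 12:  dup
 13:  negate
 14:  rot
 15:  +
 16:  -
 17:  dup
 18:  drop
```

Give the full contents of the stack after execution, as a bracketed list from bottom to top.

[10, -17]

2      -> 2
4      -> 2 4
mod    -> 2
drop   -> (empty)
67     -> 67
drop   -> (empty)
10     -> 10
0      -> 10 0
-1     -> 10 0 -1
+      -> 10 -1
-9     -> 10 -1 -9
dup    -> 10 -1 -9 -9
negate -> 10 -1 -9 9
rot    -> 10 -9 9 -1
+      -> 10 -9 8
-      -> 10 -17
dup    -> 10 -17 -17
drop   -> 10 -17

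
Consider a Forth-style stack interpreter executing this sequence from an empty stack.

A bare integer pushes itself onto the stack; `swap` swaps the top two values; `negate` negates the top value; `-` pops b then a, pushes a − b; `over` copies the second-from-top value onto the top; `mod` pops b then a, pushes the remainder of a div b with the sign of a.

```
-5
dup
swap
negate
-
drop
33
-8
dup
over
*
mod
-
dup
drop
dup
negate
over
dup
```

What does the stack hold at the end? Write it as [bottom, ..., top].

-5     : -5
dup    : -5 -5
swap   : -5 -5
negate : -5 5
-      : -10
drop   : (empty)
33     : 33
-8     : 33 -8
dup    : 33 -8 -8
over   : 33 -8 -8 -8
*      : 33 -8 64
mod    : 33 -8
-      : 41
dup    : 41 41
drop   : 41
dup    : 41 41
negate : 41 -41
over   : 41 -41 41
dup    : 41 -41 41 41

[41, -41, 41, 41]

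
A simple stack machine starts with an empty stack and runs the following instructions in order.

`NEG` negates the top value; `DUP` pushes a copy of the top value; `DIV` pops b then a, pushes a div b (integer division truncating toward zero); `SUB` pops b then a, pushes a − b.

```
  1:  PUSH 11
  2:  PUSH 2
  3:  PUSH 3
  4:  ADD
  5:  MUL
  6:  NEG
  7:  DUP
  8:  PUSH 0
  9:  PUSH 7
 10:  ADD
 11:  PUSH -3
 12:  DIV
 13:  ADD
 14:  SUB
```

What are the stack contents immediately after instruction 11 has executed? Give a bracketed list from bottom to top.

PUSH 11 -> 11
PUSH 2  -> 11 2
PUSH 3  -> 11 2 3
ADD     -> 11 5
MUL     -> 55
NEG     -> -55
DUP     -> -55 -55
PUSH 0  -> -55 -55 0
PUSH 7  -> -55 -55 0 7
ADD     -> -55 -55 7
PUSH -3 -> -55 -55 7 -3

[-55, -55, 7, -3]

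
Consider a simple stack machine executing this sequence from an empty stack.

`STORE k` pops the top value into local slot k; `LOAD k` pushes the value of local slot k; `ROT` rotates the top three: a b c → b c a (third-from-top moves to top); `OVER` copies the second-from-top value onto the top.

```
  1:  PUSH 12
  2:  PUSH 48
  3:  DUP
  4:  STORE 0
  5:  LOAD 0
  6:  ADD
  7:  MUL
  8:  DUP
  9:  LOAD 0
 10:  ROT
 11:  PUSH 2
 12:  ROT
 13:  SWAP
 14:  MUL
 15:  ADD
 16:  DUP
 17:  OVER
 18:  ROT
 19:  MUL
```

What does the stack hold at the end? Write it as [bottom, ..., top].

[1152, 1248, 1557504]

PUSH 12 -> [12]
PUSH 48 -> [12, 48]
DUP     -> [12, 48, 48]
STORE 0 -> [12, 48]
LOAD 0  -> [12, 48, 48]
ADD     -> [12, 96]
MUL     -> [1152]
DUP     -> [1152, 1152]
LOAD 0  -> [1152, 1152, 48]
ROT     -> [1152, 48, 1152]
PUSH 2  -> [1152, 48, 1152, 2]
ROT     -> [1152, 1152, 2, 48]
SWAP    -> [1152, 1152, 48, 2]
MUL     -> [1152, 1152, 96]
ADD     -> [1152, 1248]
DUP     -> [1152, 1248, 1248]
OVER    -> [1152, 1248, 1248, 1248]
ROT     -> [1152, 1248, 1248, 1248]
MUL     -> [1152, 1248, 1557504]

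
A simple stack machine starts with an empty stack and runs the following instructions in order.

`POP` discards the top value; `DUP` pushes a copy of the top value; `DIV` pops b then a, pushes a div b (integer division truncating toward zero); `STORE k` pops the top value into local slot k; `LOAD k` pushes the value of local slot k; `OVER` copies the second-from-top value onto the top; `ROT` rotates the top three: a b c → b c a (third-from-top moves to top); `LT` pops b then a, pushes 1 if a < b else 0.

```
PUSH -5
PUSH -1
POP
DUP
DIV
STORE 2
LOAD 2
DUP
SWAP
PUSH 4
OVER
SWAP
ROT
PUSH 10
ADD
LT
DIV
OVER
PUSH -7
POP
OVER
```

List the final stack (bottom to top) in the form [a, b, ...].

PUSH -5 → [-5]
PUSH -1 → [-5, -1]
POP     → [-5]
DUP     → [-5, -5]
DIV     → [1]
STORE 2 → []
LOAD 2  → [1]
DUP     → [1, 1]
SWAP    → [1, 1]
PUSH 4  → [1, 1, 4]
OVER    → [1, 1, 4, 1]
SWAP    → [1, 1, 1, 4]
ROT     → [1, 1, 4, 1]
PUSH 10 → [1, 1, 4, 1, 10]
ADD     → [1, 1, 4, 11]
LT      → [1, 1, 1]
DIV     → [1, 1]
OVER    → [1, 1, 1]
PUSH -7 → [1, 1, 1, -7]
POP     → [1, 1, 1]
OVER    → [1, 1, 1, 1]

[1, 1, 1, 1]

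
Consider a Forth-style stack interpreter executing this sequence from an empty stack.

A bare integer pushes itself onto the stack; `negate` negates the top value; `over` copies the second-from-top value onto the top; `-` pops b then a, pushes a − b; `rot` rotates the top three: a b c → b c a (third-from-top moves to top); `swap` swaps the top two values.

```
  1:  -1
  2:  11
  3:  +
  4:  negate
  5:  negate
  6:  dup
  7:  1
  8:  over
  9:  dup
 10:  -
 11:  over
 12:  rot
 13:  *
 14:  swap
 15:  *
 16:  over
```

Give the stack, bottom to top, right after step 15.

-1     → -1
11     → -1 11
+      → 10
negate → -10
negate → 10
dup    → 10 10
1      → 10 10 1
over   → 10 10 1 10
dup    → 10 10 1 10 10
-      → 10 10 1 0
over   → 10 10 1 0 1
rot    → 10 10 0 1 1
*      → 10 10 0 1
swap   → 10 10 1 0
*      → 10 10 0

[10, 10, 0]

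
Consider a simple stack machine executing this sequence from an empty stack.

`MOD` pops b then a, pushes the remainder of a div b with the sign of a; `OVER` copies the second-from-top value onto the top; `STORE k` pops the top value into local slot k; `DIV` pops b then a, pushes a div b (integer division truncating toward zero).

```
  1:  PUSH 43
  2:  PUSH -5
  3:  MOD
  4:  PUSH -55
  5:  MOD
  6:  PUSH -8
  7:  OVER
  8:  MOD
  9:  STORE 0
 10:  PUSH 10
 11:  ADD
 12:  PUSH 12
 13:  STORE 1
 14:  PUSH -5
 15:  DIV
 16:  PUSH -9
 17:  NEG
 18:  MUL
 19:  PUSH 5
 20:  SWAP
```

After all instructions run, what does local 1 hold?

PUSH 43  -> [43]
PUSH -5  -> [43, -5]
MOD      -> [3]
PUSH -55 -> [3, -55]
MOD      -> [3]
PUSH -8  -> [3, -8]
OVER     -> [3, -8, 3]
MOD      -> [3, -2]
STORE 0  -> [3]
PUSH 10  -> [3, 10]
ADD      -> [13]
PUSH 12  -> [13, 12]
STORE 1  -> [13]
PUSH -5  -> [13, -5]
DIV      -> [-2]
PUSH -9  -> [-2, -9]
NEG      -> [-2, 9]
MUL      -> [-18]
PUSH 5   -> [-18, 5]
SWAP     -> [5, -18]

12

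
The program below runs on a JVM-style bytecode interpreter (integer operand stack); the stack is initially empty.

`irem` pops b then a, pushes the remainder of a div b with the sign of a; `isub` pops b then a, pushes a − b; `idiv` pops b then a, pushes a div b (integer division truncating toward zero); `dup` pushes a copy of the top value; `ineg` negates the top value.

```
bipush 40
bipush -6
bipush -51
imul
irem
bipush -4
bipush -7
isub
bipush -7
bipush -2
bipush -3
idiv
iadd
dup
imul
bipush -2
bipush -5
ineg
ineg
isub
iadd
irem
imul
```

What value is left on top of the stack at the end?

bipush 40  → 40
bipush -6  → 40 -6
bipush -51 → 40 -6 -51
imul       → 40 306
irem       → 40
bipush -4  → 40 -4
bipush -7  → 40 -4 -7
isub       → 40 3
bipush -7  → 40 3 -7
bipush -2  → 40 3 -7 -2
bipush -3  → 40 3 -7 -2 -3
idiv       → 40 3 -7 0
iadd       → 40 3 -7
dup        → 40 3 -7 -7
imul       → 40 3 49
bipush -2  → 40 3 49 -2
bipush -5  → 40 3 49 -2 -5
ineg       → 40 3 49 -2 5
ineg       → 40 3 49 -2 -5
isub       → 40 3 49 3
iadd       → 40 3 52
irem       → 40 3
imul       → 120

120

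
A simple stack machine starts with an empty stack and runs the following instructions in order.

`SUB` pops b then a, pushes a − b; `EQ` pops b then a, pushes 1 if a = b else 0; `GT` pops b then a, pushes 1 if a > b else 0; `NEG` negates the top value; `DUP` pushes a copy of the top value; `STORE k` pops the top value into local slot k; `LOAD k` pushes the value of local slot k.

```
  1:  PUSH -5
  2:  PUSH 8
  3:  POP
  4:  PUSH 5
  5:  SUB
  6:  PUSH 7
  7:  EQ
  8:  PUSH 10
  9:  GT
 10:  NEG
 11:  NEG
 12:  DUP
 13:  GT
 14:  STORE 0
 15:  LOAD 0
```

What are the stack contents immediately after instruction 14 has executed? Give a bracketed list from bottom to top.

[]

PUSH -5 : -5
PUSH 8  : -5 8
POP     : -5
PUSH 5  : -5 5
SUB     : -10
PUSH 7  : -10 7
EQ      : 0
PUSH 10 : 0 10
GT      : 0
NEG     : 0
NEG     : 0
DUP     : 0 0
GT      : 0
STORE 0 : (empty)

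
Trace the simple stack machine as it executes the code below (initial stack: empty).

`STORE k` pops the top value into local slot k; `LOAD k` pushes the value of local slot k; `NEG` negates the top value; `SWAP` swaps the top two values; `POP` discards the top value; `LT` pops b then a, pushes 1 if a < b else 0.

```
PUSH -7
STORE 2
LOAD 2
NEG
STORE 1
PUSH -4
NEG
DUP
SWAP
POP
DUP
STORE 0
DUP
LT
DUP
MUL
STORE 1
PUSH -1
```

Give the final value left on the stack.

PUSH -7  -7
STORE 2  (empty)
LOAD 2   -7
NEG      7
STORE 1  (empty)
PUSH -4  -4
NEG      4
DUP      4 4
SWAP     4 4
POP      4
DUP      4 4
STORE 0  4
DUP      4 4
LT       0
DUP      0 0
MUL      0
STORE 1  (empty)
PUSH -1  -1

-1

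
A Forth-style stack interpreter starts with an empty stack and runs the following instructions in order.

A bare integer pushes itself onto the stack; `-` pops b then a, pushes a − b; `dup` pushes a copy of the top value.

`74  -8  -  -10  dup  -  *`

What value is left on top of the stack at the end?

74  : 74
-8  : 74 -8
-   : 82
-10 : 82 -10
dup : 82 -10 -10
-   : 82 0
*   : 0

0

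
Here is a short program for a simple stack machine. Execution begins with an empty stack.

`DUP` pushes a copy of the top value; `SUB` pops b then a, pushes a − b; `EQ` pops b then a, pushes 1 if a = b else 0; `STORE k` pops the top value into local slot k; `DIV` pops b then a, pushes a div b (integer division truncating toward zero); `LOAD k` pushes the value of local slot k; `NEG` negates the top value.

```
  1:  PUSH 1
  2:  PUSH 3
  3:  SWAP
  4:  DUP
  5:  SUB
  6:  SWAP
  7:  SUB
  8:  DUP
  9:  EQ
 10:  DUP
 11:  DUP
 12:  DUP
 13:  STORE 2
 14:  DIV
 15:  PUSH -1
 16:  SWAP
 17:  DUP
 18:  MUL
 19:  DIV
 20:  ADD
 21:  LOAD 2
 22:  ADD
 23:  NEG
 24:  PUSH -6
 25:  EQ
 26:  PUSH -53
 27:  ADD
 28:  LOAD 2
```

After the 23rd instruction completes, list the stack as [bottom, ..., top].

[-1]

PUSH 1   1
PUSH 3   1 3
SWAP     3 1
DUP      3 1 1
SUB      3 0
SWAP     0 3
SUB      -3
DUP      -3 -3
EQ       1
DUP      1 1
DUP      1 1 1
DUP      1 1 1 1
STORE 2  1 1 1
DIV      1 1
PUSH -1  1 1 -1
SWAP     1 -1 1
DUP      1 -1 1 1
MUL      1 -1 1
DIV      1 -1
ADD      0
LOAD 2   0 1
ADD      1
NEG      -1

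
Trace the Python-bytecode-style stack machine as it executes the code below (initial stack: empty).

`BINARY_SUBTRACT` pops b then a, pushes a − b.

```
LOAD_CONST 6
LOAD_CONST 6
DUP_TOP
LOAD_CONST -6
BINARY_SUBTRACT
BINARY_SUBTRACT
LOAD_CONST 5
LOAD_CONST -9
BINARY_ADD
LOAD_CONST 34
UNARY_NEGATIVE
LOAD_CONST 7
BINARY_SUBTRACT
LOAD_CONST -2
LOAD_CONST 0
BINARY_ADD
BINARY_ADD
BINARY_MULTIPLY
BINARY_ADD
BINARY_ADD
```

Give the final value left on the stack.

172

LOAD_CONST 6    : [6]
LOAD_CONST 6    : [6, 6]
DUP_TOP         : [6, 6, 6]
LOAD_CONST -6   : [6, 6, 6, -6]
BINARY_SUBTRACT : [6, 6, 12]
BINARY_SUBTRACT : [6, -6]
LOAD_CONST 5    : [6, -6, 5]
LOAD_CONST -9   : [6, -6, 5, -9]
BINARY_ADD      : [6, -6, -4]
LOAD_CONST 34   : [6, -6, -4, 34]
UNARY_NEGATIVE  : [6, -6, -4, -34]
LOAD_CONST 7    : [6, -6, -4, -34, 7]
BINARY_SUBTRACT : [6, -6, -4, -41]
LOAD_CONST -2   : [6, -6, -4, -41, -2]
LOAD_CONST 0    : [6, -6, -4, -41, -2, 0]
BINARY_ADD      : [6, -6, -4, -41, -2]
BINARY_ADD      : [6, -6, -4, -43]
BINARY_MULTIPLY : [6, -6, 172]
BINARY_ADD      : [6, 166]
BINARY_ADD      : [172]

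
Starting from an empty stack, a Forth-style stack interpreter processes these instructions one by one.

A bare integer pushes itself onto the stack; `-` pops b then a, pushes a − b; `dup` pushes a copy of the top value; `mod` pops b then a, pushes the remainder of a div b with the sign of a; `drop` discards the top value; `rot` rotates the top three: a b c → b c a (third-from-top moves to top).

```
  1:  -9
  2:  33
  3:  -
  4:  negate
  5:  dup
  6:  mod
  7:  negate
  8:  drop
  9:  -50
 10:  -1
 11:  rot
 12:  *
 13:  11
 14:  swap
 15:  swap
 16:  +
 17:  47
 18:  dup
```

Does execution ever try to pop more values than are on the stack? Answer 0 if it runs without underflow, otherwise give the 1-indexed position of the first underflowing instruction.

11

-9     : -9
33     : -9 33
-      : -42
negate : 42
dup    : 42 42
mod    : 0
negate : 0
drop   : (empty)
-50    : -50
-1     : -50 -1
rot  — needs 3 operands, stack has 2 → underflow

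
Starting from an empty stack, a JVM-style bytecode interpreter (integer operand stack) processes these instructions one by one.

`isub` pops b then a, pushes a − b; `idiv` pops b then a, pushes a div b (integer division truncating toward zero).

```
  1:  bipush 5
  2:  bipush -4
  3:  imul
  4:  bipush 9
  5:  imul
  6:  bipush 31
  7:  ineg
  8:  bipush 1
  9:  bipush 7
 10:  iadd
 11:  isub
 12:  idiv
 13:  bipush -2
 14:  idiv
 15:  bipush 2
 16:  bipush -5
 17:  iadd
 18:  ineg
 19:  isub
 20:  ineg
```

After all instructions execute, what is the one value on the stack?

5

bipush 5   5
bipush -4  5 -4
imul       -20
bipush 9   -20 9
imul       -180
bipush 31  -180 31
ineg       -180 -31
bipush 1   -180 -31 1
bipush 7   -180 -31 1 7
iadd       -180 -31 8
isub       -180 -39
idiv       4
bipush -2  4 -2
idiv       -2
bipush 2   -2 2
bipush -5  -2 2 -5
iadd       -2 -3
ineg       -2 3
isub       -5
ineg       5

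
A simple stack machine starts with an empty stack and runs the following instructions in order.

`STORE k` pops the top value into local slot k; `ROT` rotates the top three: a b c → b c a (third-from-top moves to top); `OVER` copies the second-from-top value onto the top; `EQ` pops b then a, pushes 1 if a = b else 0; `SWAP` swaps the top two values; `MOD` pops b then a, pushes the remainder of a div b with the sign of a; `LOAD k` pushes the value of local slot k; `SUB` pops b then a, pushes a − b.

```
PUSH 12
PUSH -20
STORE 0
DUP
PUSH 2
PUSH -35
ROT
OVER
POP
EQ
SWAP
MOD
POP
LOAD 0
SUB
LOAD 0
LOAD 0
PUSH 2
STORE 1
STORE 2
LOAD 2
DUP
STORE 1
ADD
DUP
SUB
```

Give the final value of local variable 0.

-20

PUSH 12  : [12]
PUSH -20 : [12, -20]
STORE 0  : [12]
DUP      : [12, 12]
PUSH 2   : [12, 12, 2]
PUSH -35 : [12, 12, 2, -35]
ROT      : [12, 2, -35, 12]
OVER     : [12, 2, -35, 12, -35]
POP      : [12, 2, -35, 12]
EQ       : [12, 2, 0]
SWAP     : [12, 0, 2]
MOD      : [12, 0]
POP      : [12]
LOAD 0   : [12, -20]
SUB      : [32]
LOAD 0   : [32, -20]
LOAD 0   : [32, -20, -20]
PUSH 2   : [32, -20, -20, 2]
STORE 1  : [32, -20, -20]
STORE 2  : [32, -20]
LOAD 2   : [32, -20, -20]
DUP      : [32, -20, -20, -20]
STORE 1  : [32, -20, -20]
ADD      : [32, -40]
DUP      : [32, -40, -40]
SUB      : [32, 0]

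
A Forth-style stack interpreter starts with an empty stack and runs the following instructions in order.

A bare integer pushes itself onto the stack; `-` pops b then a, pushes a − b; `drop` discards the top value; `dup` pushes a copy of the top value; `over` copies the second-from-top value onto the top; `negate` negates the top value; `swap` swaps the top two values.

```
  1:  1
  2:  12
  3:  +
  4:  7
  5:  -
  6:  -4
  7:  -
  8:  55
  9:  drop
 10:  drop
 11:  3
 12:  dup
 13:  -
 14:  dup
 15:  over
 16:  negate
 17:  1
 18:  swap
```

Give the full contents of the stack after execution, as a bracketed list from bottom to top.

1      -> 1
12     -> 1 12
+      -> 13
7      -> 13 7
-      -> 6
-4     -> 6 -4
-      -> 10
55     -> 10 55
drop   -> 10
drop   -> (empty)
3      -> 3
dup    -> 3 3
-      -> 0
dup    -> 0 0
over   -> 0 0 0
negate -> 0 0 0
1      -> 0 0 0 1
swap   -> 0 0 1 0

[0, 0, 1, 0]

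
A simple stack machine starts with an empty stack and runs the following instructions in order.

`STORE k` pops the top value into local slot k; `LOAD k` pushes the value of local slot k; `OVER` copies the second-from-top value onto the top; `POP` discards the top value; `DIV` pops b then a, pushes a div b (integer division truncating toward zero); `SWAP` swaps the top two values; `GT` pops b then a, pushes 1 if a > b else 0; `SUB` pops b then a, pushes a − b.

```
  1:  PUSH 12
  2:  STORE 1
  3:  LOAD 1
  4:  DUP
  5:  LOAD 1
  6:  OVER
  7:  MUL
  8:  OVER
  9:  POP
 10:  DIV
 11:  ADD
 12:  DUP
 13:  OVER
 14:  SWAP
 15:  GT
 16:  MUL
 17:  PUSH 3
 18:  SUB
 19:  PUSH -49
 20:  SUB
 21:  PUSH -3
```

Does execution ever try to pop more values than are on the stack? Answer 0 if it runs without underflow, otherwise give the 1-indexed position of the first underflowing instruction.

PUSH 12  : 12
STORE 1  : (empty)
LOAD 1   : 12
DUP      : 12 12
LOAD 1   : 12 12 12
OVER     : 12 12 12 12
MUL      : 12 12 144
OVER     : 12 12 144 12
POP      : 12 12 144
DIV      : 12 0
ADD      : 12
DUP      : 12 12
OVER     : 12 12 12
SWAP     : 12 12 12
GT       : 12 0
MUL      : 0
PUSH 3   : 0 3
SUB      : -3
PUSH -49 : -3 -49
SUB      : 46
PUSH -3  : 46 -3

0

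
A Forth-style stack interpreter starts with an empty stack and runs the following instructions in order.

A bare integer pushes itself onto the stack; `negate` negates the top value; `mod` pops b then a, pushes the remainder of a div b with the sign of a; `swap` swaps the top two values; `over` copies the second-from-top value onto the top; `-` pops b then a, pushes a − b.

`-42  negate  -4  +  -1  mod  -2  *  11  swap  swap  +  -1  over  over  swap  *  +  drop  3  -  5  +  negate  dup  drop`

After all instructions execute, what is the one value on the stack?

-13

-42    → -42
negate → 42
-4     → 42 -4
+      → 38
-1     → 38 -1
mod    → 0
-2     → 0 -2
*      → 0
11     → 0 11
swap   → 11 0
swap   → 0 11
+      → 11
-1     → 11 -1
over   → 11 -1 11
over   → 11 -1 11 -1
swap   → 11 -1 -1 11
*      → 11 -1 -11
+      → 11 -12
drop   → 11
3      → 11 3
-      → 8
5      → 8 5
+      → 13
negate → -13
dup    → -13 -13
drop   → -13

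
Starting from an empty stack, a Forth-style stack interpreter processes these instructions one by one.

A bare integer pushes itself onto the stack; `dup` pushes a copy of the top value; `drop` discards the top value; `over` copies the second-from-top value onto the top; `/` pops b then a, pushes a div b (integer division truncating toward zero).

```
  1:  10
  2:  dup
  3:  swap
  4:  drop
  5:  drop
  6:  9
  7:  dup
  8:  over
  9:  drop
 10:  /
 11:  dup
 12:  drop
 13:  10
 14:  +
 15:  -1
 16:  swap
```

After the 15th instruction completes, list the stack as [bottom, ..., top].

10   : [10]
dup  : [10, 10]
swap : [10, 10]
drop : [10]
drop : []
9    : [9]
dup  : [9, 9]
over : [9, 9, 9]
drop : [9, 9]
/    : [1]
dup  : [1, 1]
drop : [1]
10   : [1, 10]
+    : [11]
-1   : [11, -1]

[11, -1]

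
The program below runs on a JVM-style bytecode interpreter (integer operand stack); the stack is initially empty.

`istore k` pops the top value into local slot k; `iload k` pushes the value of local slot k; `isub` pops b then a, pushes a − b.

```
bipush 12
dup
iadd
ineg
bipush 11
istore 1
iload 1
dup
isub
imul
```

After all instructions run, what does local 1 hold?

bipush 12 -> [12]
dup       -> [12, 12]
iadd      -> [24]
ineg      -> [-24]
bipush 11 -> [-24, 11]
istore 1  -> [-24]
iload 1   -> [-24, 11]
dup       -> [-24, 11, 11]
isub      -> [-24, 0]
imul      -> [0]

11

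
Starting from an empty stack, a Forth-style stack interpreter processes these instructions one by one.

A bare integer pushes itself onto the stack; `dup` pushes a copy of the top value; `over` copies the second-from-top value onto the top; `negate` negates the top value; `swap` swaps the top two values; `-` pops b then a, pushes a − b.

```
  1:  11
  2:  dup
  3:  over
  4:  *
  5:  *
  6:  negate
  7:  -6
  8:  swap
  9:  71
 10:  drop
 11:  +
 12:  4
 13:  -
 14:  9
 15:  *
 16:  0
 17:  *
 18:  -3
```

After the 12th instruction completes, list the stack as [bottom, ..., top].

11      [11]
dup     [11, 11]
over    [11, 11, 11]
*       [11, 121]
*       [1331]
negate  [-1331]
-6      [-1331, -6]
swap    [-6, -1331]
71      [-6, -1331, 71]
drop    [-6, -1331]
+       [-1337]
4       [-1337, 4]

[-1337, 4]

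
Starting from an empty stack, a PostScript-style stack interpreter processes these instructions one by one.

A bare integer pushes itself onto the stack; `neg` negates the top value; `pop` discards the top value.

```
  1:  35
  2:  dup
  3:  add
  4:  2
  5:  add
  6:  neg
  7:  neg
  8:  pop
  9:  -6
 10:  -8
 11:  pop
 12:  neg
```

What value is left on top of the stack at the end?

6

35  -> 35
dup -> 35 35
add -> 70
2   -> 70 2
add -> 72
neg -> -72
neg -> 72
pop -> (empty)
-6  -> -6
-8  -> -6 -8
pop -> -6
neg -> 6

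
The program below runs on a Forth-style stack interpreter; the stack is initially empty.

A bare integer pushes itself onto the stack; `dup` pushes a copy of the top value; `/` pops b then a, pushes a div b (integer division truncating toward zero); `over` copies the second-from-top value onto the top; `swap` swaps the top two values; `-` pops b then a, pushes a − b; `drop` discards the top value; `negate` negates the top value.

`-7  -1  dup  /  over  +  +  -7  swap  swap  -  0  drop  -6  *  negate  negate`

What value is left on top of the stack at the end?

-7     → [-7]
-1     → [-7, -1]
dup    → [-7, -1, -1]
/      → [-7, 1]
over   → [-7, 1, -7]
+      → [-7, -6]
+      → [-13]
-7     → [-13, -7]
swap   → [-7, -13]
swap   → [-13, -7]
-      → [-6]
0      → [-6, 0]
drop   → [-6]
-6     → [-6, -6]
*      → [36]
negate → [-36]
negate → [36]

36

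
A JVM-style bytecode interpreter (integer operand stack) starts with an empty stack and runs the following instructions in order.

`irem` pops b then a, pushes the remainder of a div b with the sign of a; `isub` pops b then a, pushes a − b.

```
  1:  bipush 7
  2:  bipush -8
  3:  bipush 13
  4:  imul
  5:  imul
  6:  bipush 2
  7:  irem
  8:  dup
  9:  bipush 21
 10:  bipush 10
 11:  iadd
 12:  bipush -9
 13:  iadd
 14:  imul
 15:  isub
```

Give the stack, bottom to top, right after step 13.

bipush 7  → [7]
bipush -8 → [7, -8]
bipush 13 → [7, -8, 13]
imul      → [7, -104]
imul      → [-728]
bipush 2  → [-728, 2]
irem      → [0]
dup       → [0, 0]
bipush 21 → [0, 0, 21]
bipush 10 → [0, 0, 21, 10]
iadd      → [0, 0, 31]
bipush -9 → [0, 0, 31, -9]
iadd      → [0, 0, 22]

[0, 0, 22]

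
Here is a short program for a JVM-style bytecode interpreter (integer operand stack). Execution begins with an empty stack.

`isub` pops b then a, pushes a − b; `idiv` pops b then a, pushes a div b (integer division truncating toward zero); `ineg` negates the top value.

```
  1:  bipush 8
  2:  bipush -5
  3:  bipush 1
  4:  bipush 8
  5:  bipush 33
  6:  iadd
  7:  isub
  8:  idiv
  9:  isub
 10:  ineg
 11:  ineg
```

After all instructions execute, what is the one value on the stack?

bipush 8  → 8
bipush -5 → 8 -5
bipush 1  → 8 -5 1
bipush 8  → 8 -5 1 8
bipush 33 → 8 -5 1 8 33
iadd      → 8 -5 1 41
isub      → 8 -5 -40
idiv      → 8 0
isub      → 8
ineg      → -8
ineg      → 8

8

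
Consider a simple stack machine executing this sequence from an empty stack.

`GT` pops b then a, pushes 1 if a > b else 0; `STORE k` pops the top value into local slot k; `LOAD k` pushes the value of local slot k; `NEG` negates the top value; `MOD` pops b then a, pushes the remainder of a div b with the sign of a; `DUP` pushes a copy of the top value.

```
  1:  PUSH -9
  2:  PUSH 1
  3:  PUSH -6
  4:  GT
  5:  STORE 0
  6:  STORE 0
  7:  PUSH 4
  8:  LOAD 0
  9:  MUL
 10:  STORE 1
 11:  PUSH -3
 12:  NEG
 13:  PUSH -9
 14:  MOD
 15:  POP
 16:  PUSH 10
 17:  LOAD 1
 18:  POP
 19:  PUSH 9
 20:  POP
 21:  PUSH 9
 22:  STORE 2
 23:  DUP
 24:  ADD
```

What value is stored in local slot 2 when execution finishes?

9

PUSH -9  [-9]
PUSH 1   [-9, 1]
PUSH -6  [-9, 1, -6]
GT       [-9, 1]
STORE 0  [-9]
STORE 0  []
PUSH 4   [4]
LOAD 0   [4, -9]
MUL      [-36]
STORE 1  []
PUSH -3  [-3]
NEG      [3]
PUSH -9  [3, -9]
MOD      [3]
POP      []
PUSH 10  [10]
LOAD 1   [10, -36]
POP      [10]
PUSH 9   [10, 9]
POP      [10]
PUSH 9   [10, 9]
STORE 2  [10]
DUP      [10, 10]
ADD      [20]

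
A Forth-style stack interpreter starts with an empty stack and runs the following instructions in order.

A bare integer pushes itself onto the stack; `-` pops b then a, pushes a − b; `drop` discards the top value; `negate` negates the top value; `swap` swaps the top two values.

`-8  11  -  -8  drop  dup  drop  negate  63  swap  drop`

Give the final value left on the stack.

-8      [-8]
11      [-8, 11]
-       [-19]
-8      [-19, -8]
drop    [-19]
dup     [-19, -19]
drop    [-19]
negate  [19]
63      [19, 63]
swap    [63, 19]
drop    [63]

63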